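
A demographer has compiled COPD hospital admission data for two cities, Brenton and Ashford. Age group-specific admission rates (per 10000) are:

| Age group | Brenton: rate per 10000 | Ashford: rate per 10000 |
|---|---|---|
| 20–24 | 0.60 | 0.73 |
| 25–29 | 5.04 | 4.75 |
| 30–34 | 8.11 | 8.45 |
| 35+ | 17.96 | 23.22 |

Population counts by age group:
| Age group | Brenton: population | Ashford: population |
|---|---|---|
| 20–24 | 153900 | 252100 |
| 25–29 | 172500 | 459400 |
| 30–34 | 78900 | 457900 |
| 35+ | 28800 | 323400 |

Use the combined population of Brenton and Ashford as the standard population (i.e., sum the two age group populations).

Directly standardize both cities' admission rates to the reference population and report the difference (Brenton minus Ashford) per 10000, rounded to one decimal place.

Combined standard total = 1926900; weights = 0.2107, 0.3279, 0.2786, 0.1828.
Brenton: 0.2107×0.60 + 0.3279×5.04 + 0.2786×8.11 + 0.1828×17.96 = 7.3213 per 10000.
Ashford: 0.2107×0.73 + 0.3279×4.75 + 0.2786×8.45 + 0.1828×23.22 = 8.3097 per 10000.
Difference = 7.3213 − 8.3097 = -0.9884.

-1.0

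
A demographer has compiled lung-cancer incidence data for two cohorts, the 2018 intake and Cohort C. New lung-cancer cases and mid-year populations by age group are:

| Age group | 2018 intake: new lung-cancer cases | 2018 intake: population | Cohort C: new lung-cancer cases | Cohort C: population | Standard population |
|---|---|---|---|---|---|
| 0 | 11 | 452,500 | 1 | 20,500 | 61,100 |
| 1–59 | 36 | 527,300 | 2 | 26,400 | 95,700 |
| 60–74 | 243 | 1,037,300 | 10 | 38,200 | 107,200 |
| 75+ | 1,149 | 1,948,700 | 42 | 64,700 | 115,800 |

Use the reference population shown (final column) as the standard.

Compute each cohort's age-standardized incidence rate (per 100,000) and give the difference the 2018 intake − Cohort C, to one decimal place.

-3.2

Age-specific rates per 100,000 for the 2018 intake: 2.43, 6.83, 23.43, 58.96.
For Cohort C: 4.88, 7.58, 26.18, 64.91.
Standard total = 379,800; weights = 0.1609, 0.2520, 0.2823, 0.3049.
The 2018 intake: 0.1609×2.43 + 0.2520×6.83 + 0.2823×23.43 + 0.3049×58.96 = 26.7010 per 100,000.
Cohort C: 0.1609×4.88 + 0.2520×7.58 + 0.2823×26.18 + 0.3049×64.91 = 29.8749 per 100,000.
Difference = 26.7010 − 29.8749 = -3.1739.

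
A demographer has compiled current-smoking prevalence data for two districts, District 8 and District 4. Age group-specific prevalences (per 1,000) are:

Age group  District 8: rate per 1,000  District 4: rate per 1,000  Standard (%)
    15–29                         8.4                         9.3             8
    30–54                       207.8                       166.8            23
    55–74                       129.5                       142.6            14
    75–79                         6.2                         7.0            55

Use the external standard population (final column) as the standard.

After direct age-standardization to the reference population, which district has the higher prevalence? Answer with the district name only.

Standard weights: 0.08, 0.23, 0.14, 0.55.
District 8: 0.0800×8.4 + 0.2300×207.8 + 0.1400×129.5 + 0.5500×6.2 = 70.0060 per 1,000.
District 4: 0.0800×9.3 + 0.2300×166.8 + 0.1400×142.6 + 0.5500×7.0 = 62.9220 per 1,000.

District 8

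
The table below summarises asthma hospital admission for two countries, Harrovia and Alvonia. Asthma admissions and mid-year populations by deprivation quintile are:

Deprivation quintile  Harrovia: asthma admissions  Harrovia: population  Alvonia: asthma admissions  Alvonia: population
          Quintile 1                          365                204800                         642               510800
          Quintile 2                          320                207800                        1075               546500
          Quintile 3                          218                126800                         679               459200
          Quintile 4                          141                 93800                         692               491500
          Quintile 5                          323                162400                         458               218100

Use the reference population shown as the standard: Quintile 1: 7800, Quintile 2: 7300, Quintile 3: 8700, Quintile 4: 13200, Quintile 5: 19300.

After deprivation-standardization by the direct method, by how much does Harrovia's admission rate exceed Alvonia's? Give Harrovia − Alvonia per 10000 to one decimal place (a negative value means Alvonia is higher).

Deprivation-specific rates per 10000 for Harrovia: 17.82, 15.40, 17.19, 15.03, 19.89.
For Alvonia: 12.57, 19.67, 14.79, 14.08, 21.00.
Standard total = 56300; weights = 0.1385, 0.1297, 0.1545, 0.2345, 0.3428.
Harrovia: 0.1385×17.82 + 0.1297×15.40 + 0.1545×17.19 + 0.2345×15.03 + 0.3428×19.89 = 17.4651 per 10000.
Alvonia: 0.1385×12.57 + 0.1297×19.67 + 0.1545×14.79 + 0.2345×14.08 + 0.3428×21.00 = 17.0766 per 10000.
Difference = 17.4651 − 17.0766 = 0.3885.

0.4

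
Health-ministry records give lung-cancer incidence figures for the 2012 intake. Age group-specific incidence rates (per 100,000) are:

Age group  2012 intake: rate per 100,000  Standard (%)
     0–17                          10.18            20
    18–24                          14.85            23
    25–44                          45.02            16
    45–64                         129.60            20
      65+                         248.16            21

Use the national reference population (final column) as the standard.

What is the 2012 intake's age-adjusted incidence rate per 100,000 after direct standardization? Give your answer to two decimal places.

90.69

Standard weights: 0.20, 0.23, 0.16, 0.20, 0.21.
Standardized rate: 0.2000×10.18 + 0.2300×14.85 + 0.1600×45.02 + 0.2000×129.60 + 0.2100×248.16 = 90.6883 per 100,000.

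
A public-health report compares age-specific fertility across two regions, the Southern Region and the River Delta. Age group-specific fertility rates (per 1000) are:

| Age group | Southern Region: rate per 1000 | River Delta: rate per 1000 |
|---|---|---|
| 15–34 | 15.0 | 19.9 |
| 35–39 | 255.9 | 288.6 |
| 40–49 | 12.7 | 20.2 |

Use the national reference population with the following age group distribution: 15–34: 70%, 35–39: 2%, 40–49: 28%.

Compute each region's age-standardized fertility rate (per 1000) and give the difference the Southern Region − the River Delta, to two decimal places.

Standard weights: 0.70, 0.02, 0.28.
The Southern Region: 0.7000×15.0 + 0.0200×255.9 + 0.2800×12.7 = 19.1740 per 1000.
The River Delta: 0.7000×19.9 + 0.0200×288.6 + 0.2800×20.2 = 25.3580 per 1000.
Difference = 19.1740 − 25.3580 = -6.1840.

-6.18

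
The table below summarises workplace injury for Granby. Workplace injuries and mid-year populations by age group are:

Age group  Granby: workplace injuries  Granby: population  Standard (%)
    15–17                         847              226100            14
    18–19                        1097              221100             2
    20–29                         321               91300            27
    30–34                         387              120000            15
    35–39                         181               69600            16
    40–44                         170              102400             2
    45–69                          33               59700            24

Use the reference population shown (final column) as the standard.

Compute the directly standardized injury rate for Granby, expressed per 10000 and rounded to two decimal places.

Age-specific rates per 10000 for Granby: 37.46, 49.62, 35.16, 32.25, 26.01, 16.60, 5.53.
Standard weights: 0.14, 0.02, 0.27, 0.15, 0.16, 0.02, 0.24.
Standardized rate: 0.1400×37.46 + 0.0200×49.62 + 0.2700×35.16 + 0.1500×32.25 + 0.1600×26.01 + 0.0200×16.60 + 0.2400×5.53 = 26.3869 per 10000.

26.39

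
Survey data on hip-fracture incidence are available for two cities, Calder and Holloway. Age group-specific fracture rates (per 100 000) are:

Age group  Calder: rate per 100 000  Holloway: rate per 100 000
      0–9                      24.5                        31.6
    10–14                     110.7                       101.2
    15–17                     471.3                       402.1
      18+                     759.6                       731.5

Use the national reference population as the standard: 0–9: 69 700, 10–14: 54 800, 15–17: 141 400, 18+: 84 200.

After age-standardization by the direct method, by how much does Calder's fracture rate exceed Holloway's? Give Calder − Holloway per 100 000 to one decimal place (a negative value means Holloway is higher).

34.8

Standard total = 350 100; weights = 0.1991, 0.1565, 0.4039, 0.2405.
Calder: 0.1991×24.5 + 0.1565×110.7 + 0.4039×471.3 + 0.2405×759.6 = 395.2418 per 100 000.
Holloway: 0.1991×31.6 + 0.1565×101.2 + 0.4039×402.1 + 0.2405×731.5 = 360.4614 per 100 000.
Difference = 395.2418 − 360.4614 = 34.7804.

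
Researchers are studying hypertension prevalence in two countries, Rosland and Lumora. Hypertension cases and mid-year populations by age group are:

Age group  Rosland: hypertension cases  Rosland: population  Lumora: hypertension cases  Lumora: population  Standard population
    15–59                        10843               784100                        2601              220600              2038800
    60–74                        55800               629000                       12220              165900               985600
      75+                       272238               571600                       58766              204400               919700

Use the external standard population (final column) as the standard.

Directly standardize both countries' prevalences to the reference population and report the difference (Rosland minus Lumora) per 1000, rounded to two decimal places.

48.83

Age-specific rates per 1000 for Rosland: 13.829, 88.712, 476.274.
For Lumora: 11.791, 73.659, 287.505.
Standard total = 3944100; weights = 0.5169, 0.2499, 0.2332.
Rosland: 0.5169×13.829 + 0.2499×88.712 + 0.2332×476.274 = 140.3761 per 1000.
Lumora: 0.5169×11.791 + 0.2499×73.659 + 0.2332×287.505 = 91.5431 per 1000.
Difference = 140.3761 − 91.5431 = 48.8330.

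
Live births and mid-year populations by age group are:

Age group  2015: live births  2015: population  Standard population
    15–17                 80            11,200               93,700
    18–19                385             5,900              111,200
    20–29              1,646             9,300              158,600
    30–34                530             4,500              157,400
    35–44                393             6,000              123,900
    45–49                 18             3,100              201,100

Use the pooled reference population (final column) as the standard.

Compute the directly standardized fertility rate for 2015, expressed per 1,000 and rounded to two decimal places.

Age-specific rates per 1,000 for 2015: 7.143, 65.254, 176.989, 117.778, 65.500, 5.806.
Standard total = 845,900; weights = 0.1108, 0.1315, 0.1875, 0.1861, 0.1465, 0.2377.
Standardized rate: 0.1108×7.143 + 0.1315×65.254 + 0.1875×176.989 + 0.1861×117.778 + 0.1465×65.500 + 0.2377×5.806 = 75.4432 per 1,000.

75.44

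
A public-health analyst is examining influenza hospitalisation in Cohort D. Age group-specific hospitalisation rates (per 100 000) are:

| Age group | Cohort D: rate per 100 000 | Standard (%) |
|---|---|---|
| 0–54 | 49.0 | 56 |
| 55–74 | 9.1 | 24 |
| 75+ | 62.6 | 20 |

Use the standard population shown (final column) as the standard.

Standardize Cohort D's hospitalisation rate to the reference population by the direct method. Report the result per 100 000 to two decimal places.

Standard weights: 0.56, 0.24, 0.20.
Standardized rate: 0.5600×49.0 + 0.2400×9.1 + 0.2000×62.6 = 42.1440 per 100 000.

42.14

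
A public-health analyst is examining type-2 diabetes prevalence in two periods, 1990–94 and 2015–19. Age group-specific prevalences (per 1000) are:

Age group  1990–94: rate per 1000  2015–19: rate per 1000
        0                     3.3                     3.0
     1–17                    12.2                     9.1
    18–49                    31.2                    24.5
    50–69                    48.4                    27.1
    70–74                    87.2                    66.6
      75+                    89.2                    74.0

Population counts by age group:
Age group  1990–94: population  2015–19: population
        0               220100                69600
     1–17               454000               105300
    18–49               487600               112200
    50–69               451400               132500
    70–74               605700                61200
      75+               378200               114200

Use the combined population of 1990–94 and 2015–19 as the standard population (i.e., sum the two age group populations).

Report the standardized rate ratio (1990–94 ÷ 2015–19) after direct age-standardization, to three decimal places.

1.337

Combined standard total = 3192000; weights = 0.0908, 0.1752, 0.1879, 0.1829, 0.2089, 0.1543.
1990–94: 0.0908×3.3 + 0.1752×12.2 + 0.1879×31.2 + 0.1829×48.4 + 0.2089×87.2 + 0.1543×89.2 = 49.1321 per 1000.
2015–19: 0.0908×3.0 + 0.1752×9.1 + 0.1879×24.5 + 0.1829×27.1 + 0.2089×66.6 + 0.1543×74.0 = 36.7577 per 1000.
Ratio = 49.1321 ÷ 36.7577 = 1.33665.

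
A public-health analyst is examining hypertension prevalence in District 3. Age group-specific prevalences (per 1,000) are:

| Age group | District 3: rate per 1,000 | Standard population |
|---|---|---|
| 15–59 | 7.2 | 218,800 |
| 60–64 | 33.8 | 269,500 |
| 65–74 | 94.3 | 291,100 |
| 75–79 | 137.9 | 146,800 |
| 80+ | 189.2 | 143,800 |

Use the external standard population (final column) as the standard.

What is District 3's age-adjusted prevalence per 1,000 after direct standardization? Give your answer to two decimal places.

Standard total = 1,070,000; weights = 0.2045, 0.2519, 0.2721, 0.1372, 0.1344.
Standardized rate: 0.2045×7.2 + 0.2519×33.8 + 0.2721×94.3 + 0.1372×137.9 + 0.1344×189.2 = 79.9868 per 1,000.

79.99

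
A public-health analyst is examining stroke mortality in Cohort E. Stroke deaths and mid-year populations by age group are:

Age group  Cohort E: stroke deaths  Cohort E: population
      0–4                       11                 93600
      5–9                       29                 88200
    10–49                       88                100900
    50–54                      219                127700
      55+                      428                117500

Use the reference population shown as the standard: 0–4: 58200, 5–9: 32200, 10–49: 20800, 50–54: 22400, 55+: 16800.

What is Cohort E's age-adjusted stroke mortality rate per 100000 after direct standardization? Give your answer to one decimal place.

89.9

Age-specific rates per 100000 for Cohort E: 11.75, 32.88, 87.22, 171.50, 364.26.
Standard total = 150400; weights = 0.3870, 0.2141, 0.1383, 0.1489, 0.1117.
Standardized rate: 0.3870×11.75 + 0.2141×32.88 + 0.1383×87.22 + 0.1489×171.50 + 0.1117×364.26 = 89.8788 per 100000.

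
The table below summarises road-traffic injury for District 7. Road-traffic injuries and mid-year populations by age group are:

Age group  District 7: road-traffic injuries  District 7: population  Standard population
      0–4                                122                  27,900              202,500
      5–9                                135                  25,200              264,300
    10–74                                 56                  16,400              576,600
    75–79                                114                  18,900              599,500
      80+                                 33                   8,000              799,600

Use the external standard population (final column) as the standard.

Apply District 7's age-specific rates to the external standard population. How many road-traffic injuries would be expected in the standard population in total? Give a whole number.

11185

Age-specific rates per 100,000 for District 7: 437.28, 535.71, 341.46, 603.17, 412.50.
Expected road-traffic injuries = Σ (standard pop × age-specific rate ÷ 100,000)
= 202,500×437.28/100,000 + 264,300×535.71/100,000 + 576,600×341.46/100,000 + 599,500×603.17/100,000 + 799,600×412.50/100,000
= 885.48 + 1415.89 + 1968.88 + 3616.03 + 3298.35 = 11184.64.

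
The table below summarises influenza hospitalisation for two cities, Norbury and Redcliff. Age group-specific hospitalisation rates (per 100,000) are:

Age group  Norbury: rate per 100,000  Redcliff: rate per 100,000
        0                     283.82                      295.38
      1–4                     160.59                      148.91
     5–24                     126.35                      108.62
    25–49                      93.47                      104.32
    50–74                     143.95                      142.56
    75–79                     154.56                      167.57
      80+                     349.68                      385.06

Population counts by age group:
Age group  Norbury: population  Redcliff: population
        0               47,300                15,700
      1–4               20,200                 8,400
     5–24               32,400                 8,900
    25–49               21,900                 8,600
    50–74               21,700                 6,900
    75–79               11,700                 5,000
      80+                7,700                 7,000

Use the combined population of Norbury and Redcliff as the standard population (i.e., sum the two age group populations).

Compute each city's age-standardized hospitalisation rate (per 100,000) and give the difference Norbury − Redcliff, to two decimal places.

-3.09

Combined standard total = 223,400; weights = 0.2820, 0.1280, 0.1849, 0.1365, 0.1280, 0.0748, 0.0658.
Norbury: 0.2820×283.82 + 0.1280×160.59 + 0.1849×126.35 + 0.1365×93.47 + 0.1280×143.95 + 0.0748×154.56 + 0.0658×349.68 = 189.7092 per 100,000.
Redcliff: 0.2820×295.38 + 0.1280×148.91 + 0.1849×108.62 + 0.1365×104.32 + 0.1280×142.56 + 0.0748×167.57 + 0.0658×385.06 = 192.8001 per 100,000.
Difference = 189.7092 − 192.8001 = -3.0909.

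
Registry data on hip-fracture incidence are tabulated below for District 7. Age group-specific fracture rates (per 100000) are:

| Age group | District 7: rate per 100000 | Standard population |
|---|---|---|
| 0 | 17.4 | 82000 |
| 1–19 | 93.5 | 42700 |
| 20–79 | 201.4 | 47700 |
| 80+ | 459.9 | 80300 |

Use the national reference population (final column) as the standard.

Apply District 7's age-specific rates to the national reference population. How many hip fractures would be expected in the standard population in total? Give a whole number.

520

Expected hip fractures = Σ (standard pop × age-specific rate ÷ 100000)
= 82000×17.4/100000 + 42700×93.5/100000 + 47700×201.4/100000 + 80300×459.9/100000
= 14.27 + 39.92 + 96.07 + 369.30 = 519.56.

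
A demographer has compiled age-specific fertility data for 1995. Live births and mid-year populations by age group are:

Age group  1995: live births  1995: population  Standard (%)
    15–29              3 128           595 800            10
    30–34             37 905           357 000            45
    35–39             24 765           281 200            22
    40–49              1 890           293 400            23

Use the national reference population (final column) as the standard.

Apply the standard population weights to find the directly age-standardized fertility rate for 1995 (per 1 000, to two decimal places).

Age-specific rates per 1 000 for 1995: 5.250, 106.176, 88.069, 6.442.
Standard weights: 0.10, 0.45, 0.22, 0.23.
Standardized rate: 0.1000×5.250 + 0.4500×106.176 + 0.2200×88.069 + 0.2300×6.442 = 69.1612 per 1 000.

69.16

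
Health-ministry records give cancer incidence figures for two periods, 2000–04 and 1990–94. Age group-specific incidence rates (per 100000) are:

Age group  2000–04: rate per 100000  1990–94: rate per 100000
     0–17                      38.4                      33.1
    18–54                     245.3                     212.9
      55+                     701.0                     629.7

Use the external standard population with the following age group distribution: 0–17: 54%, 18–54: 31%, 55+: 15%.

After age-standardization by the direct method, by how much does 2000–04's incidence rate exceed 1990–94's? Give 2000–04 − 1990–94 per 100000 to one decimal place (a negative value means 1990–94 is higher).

23.6

Standard weights: 0.54, 0.31, 0.15.
2000–04: 0.5400×38.4 + 0.3100×245.3 + 0.1500×701.0 = 201.9290 per 100000.
1990–94: 0.5400×33.1 + 0.3100×212.9 + 0.1500×629.7 = 178.3280 per 100000.
Difference = 201.9290 − 178.3280 = 23.6010.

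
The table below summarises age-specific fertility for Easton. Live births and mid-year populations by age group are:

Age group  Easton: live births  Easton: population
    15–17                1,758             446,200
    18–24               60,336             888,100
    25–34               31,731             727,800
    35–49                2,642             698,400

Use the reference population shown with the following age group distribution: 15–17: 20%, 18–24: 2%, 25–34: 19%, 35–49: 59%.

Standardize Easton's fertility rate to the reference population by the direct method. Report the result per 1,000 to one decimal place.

12.7

Age-specific rates per 1,000 for Easton: 3.940, 67.938, 43.599, 3.783.
Standard weights: 0.20, 0.02, 0.19, 0.59.
Standardized rate: 0.2000×3.940 + 0.0200×67.938 + 0.1900×43.599 + 0.5900×3.783 = 12.6624 per 1,000.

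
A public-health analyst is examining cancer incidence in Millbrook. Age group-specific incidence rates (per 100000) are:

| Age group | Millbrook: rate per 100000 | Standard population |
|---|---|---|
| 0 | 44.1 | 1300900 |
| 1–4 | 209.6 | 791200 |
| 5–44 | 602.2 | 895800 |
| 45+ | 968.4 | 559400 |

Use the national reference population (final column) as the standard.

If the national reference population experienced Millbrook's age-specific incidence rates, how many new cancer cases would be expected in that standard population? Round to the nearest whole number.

Expected new cancer cases = Σ (standard pop × age-specific rate ÷ 100000)
= 1300900×44.1/100000 + 791200×209.6/100000 + 895800×602.2/100000 + 559400×968.4/100000
= 573.70 + 1658.36 + 5394.51 + 5417.23 = 13043.79.

13044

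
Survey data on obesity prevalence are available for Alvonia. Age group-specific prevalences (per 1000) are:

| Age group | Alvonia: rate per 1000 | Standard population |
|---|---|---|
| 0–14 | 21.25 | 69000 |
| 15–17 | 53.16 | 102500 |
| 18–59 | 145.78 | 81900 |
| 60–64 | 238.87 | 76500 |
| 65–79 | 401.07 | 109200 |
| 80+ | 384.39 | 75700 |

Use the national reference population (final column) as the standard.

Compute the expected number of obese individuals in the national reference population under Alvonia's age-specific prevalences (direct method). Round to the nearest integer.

110023

Expected obese individuals = Σ (standard pop × age-specific rate ÷ 1000)
= 69000×21.25/1000 + 102500×53.16/1000 + 81900×145.78/1000 + 76500×238.87/1000 + 109200×401.07/1000 + 75700×384.39/1000
= 1466.25 + 5448.90 + 11939.38 + 18273.56 + 43796.84 + 29098.32 = 110023.25.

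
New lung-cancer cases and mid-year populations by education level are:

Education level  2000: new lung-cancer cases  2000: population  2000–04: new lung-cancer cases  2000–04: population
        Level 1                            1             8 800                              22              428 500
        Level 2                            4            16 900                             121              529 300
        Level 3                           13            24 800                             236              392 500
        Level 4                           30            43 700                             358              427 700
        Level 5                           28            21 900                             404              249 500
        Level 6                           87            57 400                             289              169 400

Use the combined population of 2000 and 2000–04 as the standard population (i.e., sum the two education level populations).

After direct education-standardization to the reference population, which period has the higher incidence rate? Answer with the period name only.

2000–04

Education-specific rates per 100 000 for 2000: 11.36, 23.67, 52.42, 68.65, 127.85, 151.57.
For 2000–04: 5.13, 22.86, 60.13, 83.70, 161.92, 170.60.
Combined standard total = 2 370 400; weights = 0.1845, 0.2304, 0.1760, 0.1989, 0.1145, 0.0957.
2000: 0.1845×11.36 + 0.2304×23.67 + 0.1760×52.42 + 0.1989×68.65 + 0.1145×127.85 + 0.0957×151.57 = 59.5716 per 100 000.
2000–04: 0.1845×5.13 + 0.2304×22.86 + 0.1760×60.13 + 0.1989×83.70 + 0.1145×161.92 + 0.0957×170.60 = 68.3088 per 100 000.
The crude rates (93.95 vs 65.09) would put 2000 higher, but that reflects its education composition; once standardized to a common education structure, 2000–04 has the higher underlying rate.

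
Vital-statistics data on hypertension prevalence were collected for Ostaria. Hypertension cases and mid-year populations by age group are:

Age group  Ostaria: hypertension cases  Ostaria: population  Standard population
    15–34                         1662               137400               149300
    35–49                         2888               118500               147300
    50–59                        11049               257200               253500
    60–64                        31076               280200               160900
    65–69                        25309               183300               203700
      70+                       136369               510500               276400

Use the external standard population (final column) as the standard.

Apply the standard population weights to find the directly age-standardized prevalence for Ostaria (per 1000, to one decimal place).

114.3

Age-specific rates per 1000 for Ostaria: 12.096, 24.371, 42.959, 110.906, 138.074, 267.128.
Standard total = 1191100; weights = 0.1253, 0.1237, 0.2128, 0.1351, 0.1710, 0.2321.
Standardized rate: 0.1253×12.096 + 0.1237×24.371 + 0.2128×42.959 + 0.1351×110.906 + 0.1710×138.074 + 0.2321×267.128 = 114.2563 per 1000.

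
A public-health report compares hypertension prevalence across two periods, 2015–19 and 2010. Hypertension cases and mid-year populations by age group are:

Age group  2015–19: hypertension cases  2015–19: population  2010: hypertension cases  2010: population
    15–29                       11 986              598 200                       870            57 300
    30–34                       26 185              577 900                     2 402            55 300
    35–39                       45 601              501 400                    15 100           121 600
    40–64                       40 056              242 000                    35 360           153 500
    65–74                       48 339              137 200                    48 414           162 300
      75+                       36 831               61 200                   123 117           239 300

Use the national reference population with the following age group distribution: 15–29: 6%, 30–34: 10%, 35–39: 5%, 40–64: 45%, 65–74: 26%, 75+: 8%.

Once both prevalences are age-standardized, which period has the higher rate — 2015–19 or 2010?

Age-specific rates per 1 000 for 2015–19: 20.037, 45.311, 90.947, 165.521, 352.325, 601.814.
For 2010: 15.183, 43.436, 124.178, 230.358, 298.299, 514.488.
Standard weights: 0.06, 0.10, 0.05, 0.45, 0.26, 0.08.
2015–19: 0.0600×20.037 + 0.1000×45.311 + 0.0500×90.947 + 0.4500×165.521 + 0.2600×352.325 + 0.0800×601.814 = 224.5145 per 1 000.
2010: 0.0600×15.183 + 0.1000×43.436 + 0.0500×124.178 + 0.4500×230.358 + 0.2600×298.299 + 0.0800×514.488 = 233.8416 per 1 000.

2010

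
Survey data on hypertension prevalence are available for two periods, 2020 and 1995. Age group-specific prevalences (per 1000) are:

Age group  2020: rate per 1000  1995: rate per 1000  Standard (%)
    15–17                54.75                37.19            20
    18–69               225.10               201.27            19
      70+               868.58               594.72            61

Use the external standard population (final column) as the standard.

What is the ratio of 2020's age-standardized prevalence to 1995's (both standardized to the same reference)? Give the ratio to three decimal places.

1.429

Standard weights: 0.20, 0.19, 0.61.
2020: 0.2000×54.75 + 0.1900×225.10 + 0.6100×868.58 = 583.5528 per 1000.
1995: 0.2000×37.19 + 0.1900×201.27 + 0.6100×594.72 = 408.4585 per 1000.
Ratio = 583.5528 ÷ 408.4585 = 1.42867.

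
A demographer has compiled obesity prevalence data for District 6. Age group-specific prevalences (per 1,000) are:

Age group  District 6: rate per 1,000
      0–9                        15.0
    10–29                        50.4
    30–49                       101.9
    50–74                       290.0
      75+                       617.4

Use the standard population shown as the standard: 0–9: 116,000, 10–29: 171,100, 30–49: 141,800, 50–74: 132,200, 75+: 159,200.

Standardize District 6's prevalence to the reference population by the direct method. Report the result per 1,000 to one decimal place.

224.1

Standard total = 720,300; weights = 0.1610, 0.2375, 0.1969, 0.1835, 0.2210.
Standardized rate: 0.1610×15.0 + 0.2375×50.4 + 0.1969×101.9 + 0.1835×290.0 + 0.2210×617.4 = 224.1301 per 1,000.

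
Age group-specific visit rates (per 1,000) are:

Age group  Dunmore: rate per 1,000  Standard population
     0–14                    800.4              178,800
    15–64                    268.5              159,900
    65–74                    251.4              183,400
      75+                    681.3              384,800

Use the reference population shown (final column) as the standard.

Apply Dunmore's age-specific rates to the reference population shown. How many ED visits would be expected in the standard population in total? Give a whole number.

Expected ED visits = Σ (standard pop × age-specific rate ÷ 1,000)
= 178,800×800.4/1,000 + 159,900×268.5/1,000 + 183,400×251.4/1,000 + 384,800×681.3/1,000
= 143111.52 + 42933.15 + 46106.76 + 262164.24 = 494315.67.

494316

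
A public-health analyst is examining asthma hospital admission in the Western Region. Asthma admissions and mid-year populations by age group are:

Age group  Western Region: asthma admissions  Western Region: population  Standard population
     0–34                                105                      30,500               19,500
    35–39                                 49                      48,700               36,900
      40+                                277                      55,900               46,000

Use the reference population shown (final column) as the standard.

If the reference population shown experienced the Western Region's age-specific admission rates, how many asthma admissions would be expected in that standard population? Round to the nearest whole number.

Age-specific rates per 10,000 for the Western Region: 34.43, 10.06, 49.55.
Expected asthma admissions = Σ (standard pop × age-specific rate ÷ 10,000)
= 19,500×34.43/10,000 + 36,900×10.06/10,000 + 46,000×49.55/10,000
= 67.13 + 37.13 + 227.94 = 332.20.

332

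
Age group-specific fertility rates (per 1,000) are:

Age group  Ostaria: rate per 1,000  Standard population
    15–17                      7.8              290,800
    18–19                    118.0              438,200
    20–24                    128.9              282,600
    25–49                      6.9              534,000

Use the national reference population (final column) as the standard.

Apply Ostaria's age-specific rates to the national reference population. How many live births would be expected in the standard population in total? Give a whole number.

Expected live births = Σ (standard pop × age-specific rate ÷ 1,000)
= 290,800×7.8/1,000 + 438,200×118.0/1,000 + 282,600×128.9/1,000 + 534,000×6.9/1,000
= 2268.24 + 51707.60 + 36427.14 + 3684.60 = 94087.58.

94088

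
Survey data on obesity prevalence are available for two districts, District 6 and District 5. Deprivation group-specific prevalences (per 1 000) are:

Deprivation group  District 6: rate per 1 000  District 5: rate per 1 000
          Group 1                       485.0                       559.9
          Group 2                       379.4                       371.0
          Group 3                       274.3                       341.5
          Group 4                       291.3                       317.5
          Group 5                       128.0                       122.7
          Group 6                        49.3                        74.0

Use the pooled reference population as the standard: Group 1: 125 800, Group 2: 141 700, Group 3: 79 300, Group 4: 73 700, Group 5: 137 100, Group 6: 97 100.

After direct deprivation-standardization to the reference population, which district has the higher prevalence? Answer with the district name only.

Standard total = 654 700; weights = 0.1921, 0.2164, 0.1211, 0.1126, 0.2094, 0.1483.
District 6: 0.1921×485.0 + 0.2164×379.4 + 0.1211×274.3 + 0.1126×291.3 + 0.2094×128.0 + 0.1483×49.3 = 275.4401 per 1 000.
District 5: 0.1921×559.9 + 0.2164×371.0 + 0.1211×341.5 + 0.1126×317.5 + 0.2094×122.7 + 0.1483×74.0 = 301.6563 per 1 000.

District 5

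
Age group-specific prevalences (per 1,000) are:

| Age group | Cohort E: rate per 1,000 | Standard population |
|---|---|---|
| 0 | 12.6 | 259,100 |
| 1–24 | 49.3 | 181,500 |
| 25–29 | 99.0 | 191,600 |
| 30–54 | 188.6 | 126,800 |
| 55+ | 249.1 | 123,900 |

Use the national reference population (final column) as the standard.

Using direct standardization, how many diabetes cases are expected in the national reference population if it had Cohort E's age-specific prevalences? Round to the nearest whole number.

Expected diabetes cases = Σ (standard pop × age-specific rate ÷ 1,000)
= 259,100×12.6/1,000 + 181,500×49.3/1,000 + 191,600×99.0/1,000 + 126,800×188.6/1,000 + 123,900×249.1/1,000
= 3264.66 + 8947.95 + 18968.40 + 23914.48 + 30863.49 = 85958.98.

85959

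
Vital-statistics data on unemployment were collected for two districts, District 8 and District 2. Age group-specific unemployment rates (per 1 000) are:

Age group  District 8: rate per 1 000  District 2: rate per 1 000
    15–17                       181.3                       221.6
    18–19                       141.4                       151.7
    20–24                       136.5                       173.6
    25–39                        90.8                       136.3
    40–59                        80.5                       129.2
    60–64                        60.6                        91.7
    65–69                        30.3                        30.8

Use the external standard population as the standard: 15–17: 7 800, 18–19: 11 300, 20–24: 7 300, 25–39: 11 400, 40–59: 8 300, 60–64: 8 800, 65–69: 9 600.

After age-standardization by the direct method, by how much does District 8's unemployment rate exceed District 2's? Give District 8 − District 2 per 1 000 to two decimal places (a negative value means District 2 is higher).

Standard total = 64 500; weights = 0.1209, 0.1752, 0.1132, 0.1767, 0.1287, 0.1364, 0.1488.
District 8: 0.1209×181.3 + 0.1752×141.4 + 0.1132×136.5 + 0.1767×90.8 + 0.1287×80.5 + 0.1364×60.6 + 0.1488×30.3 = 101.3309 per 1 000.
District 2: 0.1209×221.6 + 0.1752×151.7 + 0.1132×173.6 + 0.1767×136.3 + 0.1287×129.2 + 0.1364×91.7 + 0.1488×30.8 = 130.8340 per 1 000.
Difference = 101.3309 − 130.8340 = -29.5031.

-29.50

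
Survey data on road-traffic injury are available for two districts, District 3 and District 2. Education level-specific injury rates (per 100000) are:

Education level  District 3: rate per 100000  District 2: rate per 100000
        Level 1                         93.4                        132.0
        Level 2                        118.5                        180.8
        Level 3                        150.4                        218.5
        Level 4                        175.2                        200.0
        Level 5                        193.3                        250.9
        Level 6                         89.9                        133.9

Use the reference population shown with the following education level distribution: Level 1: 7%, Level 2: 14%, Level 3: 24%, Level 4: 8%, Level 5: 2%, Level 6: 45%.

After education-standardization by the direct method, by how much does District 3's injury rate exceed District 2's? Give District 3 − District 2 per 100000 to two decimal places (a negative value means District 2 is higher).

Standard weights: 0.07, 0.14, 0.24, 0.08, 0.02, 0.45.
District 3: 0.0700×93.4 + 0.1400×118.5 + 0.2400×150.4 + 0.0800×175.2 + 0.0200×193.3 + 0.4500×89.9 = 117.5610 per 100000.
District 2: 0.0700×132.0 + 0.1400×180.8 + 0.2400×218.5 + 0.0800×200.0 + 0.0200×250.9 + 0.4500×133.9 = 168.2650 per 100000.
Difference = 117.5610 − 168.2650 = -50.7040.

-50.70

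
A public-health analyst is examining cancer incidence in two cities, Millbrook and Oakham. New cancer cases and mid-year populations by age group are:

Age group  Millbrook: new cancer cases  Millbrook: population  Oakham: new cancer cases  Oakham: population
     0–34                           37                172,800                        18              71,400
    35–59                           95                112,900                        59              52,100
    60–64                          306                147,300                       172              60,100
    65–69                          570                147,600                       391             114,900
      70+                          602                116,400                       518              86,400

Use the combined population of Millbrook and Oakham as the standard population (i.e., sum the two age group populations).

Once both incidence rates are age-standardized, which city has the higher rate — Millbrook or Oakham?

Age-specific rates per 100,000 for Millbrook: 21.41, 84.15, 207.74, 386.18, 517.18.
For Oakham: 25.21, 113.24, 286.19, 340.30, 599.54.
Combined standard total = 1,081,900; weights = 0.2257, 0.1525, 0.1917, 0.2426, 0.1874.
Millbrook: 0.2257×21.41 + 0.1525×84.15 + 0.1917×207.74 + 0.2426×386.18 + 0.1874×517.18 = 248.1324 per 100,000.
Oakham: 0.2257×25.21 + 0.1525×113.24 + 0.1917×286.19 + 0.2426×340.30 + 0.1874×599.54 = 272.7711 per 100,000.

Oakham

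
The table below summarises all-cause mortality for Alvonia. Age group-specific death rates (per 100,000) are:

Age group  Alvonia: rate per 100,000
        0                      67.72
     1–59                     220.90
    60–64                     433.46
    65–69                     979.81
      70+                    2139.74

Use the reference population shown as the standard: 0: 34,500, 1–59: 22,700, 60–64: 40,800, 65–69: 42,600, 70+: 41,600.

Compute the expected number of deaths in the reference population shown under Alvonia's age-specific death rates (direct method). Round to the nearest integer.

Expected deaths = Σ (standard pop × age-specific rate ÷ 100,000)
= 34,500×67.72/100,000 + 22,700×220.90/100,000 + 40,800×433.46/100,000 + 42,600×979.81/100,000 + 41,600×2139.74/100,000
= 23.36 + 50.14 + 176.85 + 417.40 + 890.13 = 1557.89.

1558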